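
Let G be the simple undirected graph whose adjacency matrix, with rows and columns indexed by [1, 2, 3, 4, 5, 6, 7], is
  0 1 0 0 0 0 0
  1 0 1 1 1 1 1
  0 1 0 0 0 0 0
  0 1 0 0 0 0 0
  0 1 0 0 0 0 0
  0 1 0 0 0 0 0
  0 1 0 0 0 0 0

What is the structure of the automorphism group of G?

Vertex 2 has degree 6 and every other vertex has degree 1, so G is the star K_{1,6} with centre 2. Any automorphism fixes the centre and permutes the 6 leaves freely, so Aut(G) ≅ S_6 of order 6! = 720.

S_6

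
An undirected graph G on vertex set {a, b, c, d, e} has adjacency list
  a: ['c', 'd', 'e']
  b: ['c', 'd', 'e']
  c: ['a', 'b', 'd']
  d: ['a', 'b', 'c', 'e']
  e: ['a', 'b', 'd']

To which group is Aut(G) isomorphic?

Vertex d is the unique vertex of degree 4; the remaining 4 vertices each have degree 3 and induce a cycle, so G is the wheel on 5 vertices with hub d. Every automorphism fixes the hub and acts on the rim 4-cycle, so Aut(G) ≅ Aut(C_4) = D_4 of order 8.

D_4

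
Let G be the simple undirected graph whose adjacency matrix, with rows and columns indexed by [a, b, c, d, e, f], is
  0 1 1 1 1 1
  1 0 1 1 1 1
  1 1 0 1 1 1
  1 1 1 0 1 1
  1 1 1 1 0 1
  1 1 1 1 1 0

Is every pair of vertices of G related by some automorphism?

Yes

All 6 vertices are pairwise adjacent: G = K_6. Any permutation of the 6 vertices preserves K_6, so Aut(K_6) = S_6 of order 6! = 720. Under this action every vertex can be carried to every other, so G is vertex-transitive.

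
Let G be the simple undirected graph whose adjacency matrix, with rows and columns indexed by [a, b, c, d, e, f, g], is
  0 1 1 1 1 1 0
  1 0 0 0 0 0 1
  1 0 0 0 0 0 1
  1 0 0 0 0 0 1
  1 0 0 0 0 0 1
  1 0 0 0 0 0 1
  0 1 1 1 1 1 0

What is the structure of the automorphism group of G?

The vertices split by degree into {a, g} (degree 5) and {b, c, d, e, f} (degree 2); every edge runs between the two parts, so G is the complete bipartite graph K_{2,5}. Automorphisms preserve the bipartition setwise (since the parts differ in size) and act as S_5 × S_2 within it; |Aut| = 240.

S_5 × S_2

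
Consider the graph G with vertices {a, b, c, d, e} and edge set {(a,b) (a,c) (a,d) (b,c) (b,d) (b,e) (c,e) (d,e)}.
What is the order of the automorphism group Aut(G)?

Vertex b is the unique vertex of degree 4; the remaining 4 vertices each have degree 3 and induce a cycle, so G is the wheel on 5 vertices with hub b. With the hub fixed, the remaining symmetry is that of the rim cycle C_4, giving the dihedral group D_4.

8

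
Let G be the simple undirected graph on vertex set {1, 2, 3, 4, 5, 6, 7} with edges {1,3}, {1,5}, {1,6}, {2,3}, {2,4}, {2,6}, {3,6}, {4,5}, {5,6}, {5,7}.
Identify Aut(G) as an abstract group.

{e}

Degrees alone do not determine every vertex (e.g. 1 and 2 both have degree 3), but their neighbour-degree multisets differ: N(1) has degrees [3, 4, 4] while N(2) has degrees [2, 3, 4]. Repeating this refinement separates all vertices, so the only automorphism is the identity.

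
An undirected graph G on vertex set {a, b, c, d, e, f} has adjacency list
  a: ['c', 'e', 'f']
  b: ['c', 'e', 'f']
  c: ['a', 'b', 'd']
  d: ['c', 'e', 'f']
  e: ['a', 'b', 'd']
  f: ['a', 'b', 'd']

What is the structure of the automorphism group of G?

G is 3-regular and bipartite with parts {c, e, f} and {a, b, d} (each part is independent and every cross-pair is an edge), so G = K_{3,3}. Each part can be permuted independently (S_3 × S_3) and the two equal-size parts can also be swapped, giving (S_3 × S_3) ⋊ Z_2 of order 2·(3!)² = 72.

S_3 ≀ Z_2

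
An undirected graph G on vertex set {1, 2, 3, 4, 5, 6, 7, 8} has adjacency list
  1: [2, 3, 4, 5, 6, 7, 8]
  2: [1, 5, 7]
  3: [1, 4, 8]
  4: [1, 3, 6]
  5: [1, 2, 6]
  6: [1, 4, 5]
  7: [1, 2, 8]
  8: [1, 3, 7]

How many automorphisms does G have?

Vertex 1 is the unique vertex of degree 7; the remaining 7 vertices each have degree 3 and induce a cycle, so G is the wheel on 8 vertices with hub 1. With the hub fixed, the remaining symmetry is that of the rim cycle C_7, giving the dihedral group D_7.

14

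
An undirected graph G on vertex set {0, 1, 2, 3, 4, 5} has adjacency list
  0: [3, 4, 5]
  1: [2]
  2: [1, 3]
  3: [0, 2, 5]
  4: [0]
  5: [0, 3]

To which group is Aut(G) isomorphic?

{e}

Degrees alone do not determine every vertex (e.g. 0 and 3 both have degree 3), but their neighbour-degree multisets differ: N(0) has degrees [1, 2, 3] while N(3) has degrees [2, 2, 3]. Repeating this refinement separates all vertices, so the only automorphism is the identity.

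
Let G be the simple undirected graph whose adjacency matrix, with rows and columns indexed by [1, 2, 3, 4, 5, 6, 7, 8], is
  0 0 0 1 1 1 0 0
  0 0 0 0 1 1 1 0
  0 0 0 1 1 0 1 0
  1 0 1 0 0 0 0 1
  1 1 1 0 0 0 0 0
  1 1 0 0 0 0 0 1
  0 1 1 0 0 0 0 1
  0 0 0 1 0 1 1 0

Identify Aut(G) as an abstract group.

Z_2^3 ⋊ S_3

G is 3-regular and bipartite on 2^3 = 8 vertices with girth 4; it is the hypercube graph Q_3. The symmetry group of the 3-cube is the hyperoctahedral group B_3 = Z_2 ≀ S_3, of order 2^3·3! = 48.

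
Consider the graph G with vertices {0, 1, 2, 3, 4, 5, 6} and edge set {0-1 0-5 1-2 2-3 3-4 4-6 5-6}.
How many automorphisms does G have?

G is 2-regular and connected on 7 vertices, i.e. the cycle C_7. C_7 has 7 rotations and 7 reflections, so Aut(C_7) ≅ D_7 of order 14.

14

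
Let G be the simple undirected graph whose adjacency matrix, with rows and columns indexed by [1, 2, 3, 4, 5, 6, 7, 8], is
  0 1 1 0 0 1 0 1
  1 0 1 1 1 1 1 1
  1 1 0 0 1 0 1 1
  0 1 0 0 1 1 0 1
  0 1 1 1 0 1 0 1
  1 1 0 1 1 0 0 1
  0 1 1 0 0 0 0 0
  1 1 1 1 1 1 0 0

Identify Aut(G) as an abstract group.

The degree sequence is [4, 7, 5, 4, 5, 5, 2, 6]. Checking the degree-preserving permutations of the vertex set shows that none except the identity preserves every edge, so Aut(G) is trivial.

the trivial group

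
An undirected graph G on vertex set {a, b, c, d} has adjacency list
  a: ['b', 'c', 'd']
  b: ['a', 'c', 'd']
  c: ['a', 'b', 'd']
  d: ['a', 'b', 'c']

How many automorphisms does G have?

All 4 vertices are pairwise adjacent: G = K_4. Any permutation of the 4 vertices preserves K_4, so Aut(K_4) = S_4 of order 4! = 24.

24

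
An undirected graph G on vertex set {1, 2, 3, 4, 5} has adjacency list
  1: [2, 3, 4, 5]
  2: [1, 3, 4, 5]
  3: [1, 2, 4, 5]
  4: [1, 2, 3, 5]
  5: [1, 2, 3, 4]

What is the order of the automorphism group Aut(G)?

120

All 5 vertices are pairwise adjacent: G = K_5. Every bijection on the vertex set is an automorphism of K_5; hence Aut(K_5) ≅ S_5, order 120.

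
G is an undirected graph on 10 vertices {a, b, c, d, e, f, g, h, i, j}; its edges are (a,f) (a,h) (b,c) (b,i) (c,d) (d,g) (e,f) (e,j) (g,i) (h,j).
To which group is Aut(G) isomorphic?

D_5 ≀ Z_2

G has two connected components, {b, c, d, g, i} and {a, e, f, h, j}; each is 2-regular, so G = C_5 ⊔ C_5. Aut of a disjoint union of two copies of C_5 is the wreath product D_5 ≀ Z_2, of order 2·10² = 200.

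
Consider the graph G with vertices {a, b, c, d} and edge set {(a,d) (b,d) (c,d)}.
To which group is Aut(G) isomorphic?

Vertex d has degree 3 and every other vertex has degree 1, so G is the star K_{1,3} with centre d. The 3 leaves are pairwise interchangeable while the centre is fixed, giving Aut(G) = S_3.

the symmetric group on 3 letters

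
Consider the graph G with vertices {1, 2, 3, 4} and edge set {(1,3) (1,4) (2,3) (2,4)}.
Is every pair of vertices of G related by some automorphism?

G is 2-regular and connected on 4 vertices, i.e. the cycle C_4. The automorphisms of the 4-cycle are exactly the symmetries of a regular 4-gon: the dihedral group D_4, |D_4| = 8. Under this action every vertex can be carried to every other, so G is vertex-transitive.

Yes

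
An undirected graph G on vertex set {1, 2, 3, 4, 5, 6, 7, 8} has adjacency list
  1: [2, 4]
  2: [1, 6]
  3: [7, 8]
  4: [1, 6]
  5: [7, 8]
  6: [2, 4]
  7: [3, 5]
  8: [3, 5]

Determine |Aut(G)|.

G has two connected components, {3, 5, 7, 8} and {1, 2, 4, 6}; each is 2-regular, so G = C_4 ⊔ C_4. With two isomorphic components, Aut(G) = Aut(C_4) ≀ S_2 = (D_4 × D_4) ⋊ Z_2: permute each cycle by D_4, then optionally swap the two cycles. Order 2·(2·4)² = 128.

128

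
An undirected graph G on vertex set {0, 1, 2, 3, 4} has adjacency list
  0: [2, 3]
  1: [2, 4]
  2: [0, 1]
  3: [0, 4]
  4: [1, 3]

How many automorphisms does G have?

Every vertex has degree 2 and the graph is connected, so G is the 5-cycle C_5. The automorphisms of the 5-cycle are exactly the symmetries of a regular 5-gon: the dihedral group D_5, |D_5| = 10.

10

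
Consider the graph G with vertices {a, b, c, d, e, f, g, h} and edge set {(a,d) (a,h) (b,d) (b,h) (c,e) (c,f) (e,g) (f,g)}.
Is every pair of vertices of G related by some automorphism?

Yes

G has two connected components, {c, e, f, g} and {a, b, d, h}; each is 2-regular, so G = C_4 ⊔ C_4. With two isomorphic components, Aut(G) = Aut(C_4) ≀ S_2 = (D_4 × D_4) ⋊ Z_2: permute each cycle by D_4, then optionally swap the two cycles. Order 2·(2·4)² = 128. Under this action every vertex can be carried to every other, so G is vertex-transitive.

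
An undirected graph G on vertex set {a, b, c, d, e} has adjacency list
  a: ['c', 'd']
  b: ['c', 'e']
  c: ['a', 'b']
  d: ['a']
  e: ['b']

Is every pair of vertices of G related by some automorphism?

No

Automorphisms preserve degree, but G has vertices of degree 1 and vertices of degree 2; no automorphism maps one to the other, so G is not vertex-transitive.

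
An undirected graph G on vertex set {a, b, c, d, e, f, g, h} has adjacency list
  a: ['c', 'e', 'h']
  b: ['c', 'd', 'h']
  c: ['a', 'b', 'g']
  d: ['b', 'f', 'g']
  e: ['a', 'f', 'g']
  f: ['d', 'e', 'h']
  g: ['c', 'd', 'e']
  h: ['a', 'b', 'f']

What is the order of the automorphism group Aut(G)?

48

G is 3-regular and bipartite on 2^3 = 8 vertices with girth 4; it is the hypercube graph Q_3. The symmetry group of the 3-cube is the hyperoctahedral group B_3 = Z_2 ≀ S_3, of order 2^3·3! = 48.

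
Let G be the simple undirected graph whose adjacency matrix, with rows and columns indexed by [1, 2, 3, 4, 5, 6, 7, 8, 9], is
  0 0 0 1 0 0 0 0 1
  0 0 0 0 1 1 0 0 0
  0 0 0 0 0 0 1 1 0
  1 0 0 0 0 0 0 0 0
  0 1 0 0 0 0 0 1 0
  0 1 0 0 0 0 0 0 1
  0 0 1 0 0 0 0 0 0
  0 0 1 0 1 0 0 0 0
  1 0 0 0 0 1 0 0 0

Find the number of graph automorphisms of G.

2

The degree sequence is [2, 2, 2, 1, 2, 2, 1, 2, 2]; the two degree-1 vertices 4 and 7 are the ends of a path, so G = P_9. A path has exactly one nontrivial symmetry — reversal — giving Aut(G) of order 2.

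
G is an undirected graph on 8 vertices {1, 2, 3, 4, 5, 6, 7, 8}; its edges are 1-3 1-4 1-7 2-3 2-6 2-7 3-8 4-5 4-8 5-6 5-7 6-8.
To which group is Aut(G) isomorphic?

Z_2^3 ⋊ S_3

G is 3-regular and bipartite on 2^3 = 8 vertices with girth 4; it is the hypercube graph Q_3. Aut(Q_3) consists of the signed permutations of the 3 coordinate axes: 3! permutations times 2^3 sign flips, so |Aut| = 2^3·3! = 48.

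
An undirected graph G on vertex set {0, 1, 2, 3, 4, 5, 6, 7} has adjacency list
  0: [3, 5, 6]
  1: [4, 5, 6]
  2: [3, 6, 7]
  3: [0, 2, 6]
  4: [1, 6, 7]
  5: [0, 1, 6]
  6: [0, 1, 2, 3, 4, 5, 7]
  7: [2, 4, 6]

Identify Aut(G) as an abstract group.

Vertex 6 is the unique vertex of degree 7; the remaining 7 vertices each have degree 3 and induce a cycle, so G is the wheel on 8 vertices with hub 6. With the hub fixed, the remaining symmetry is that of the rim cycle C_7, giving the dihedral group D_7.

D_7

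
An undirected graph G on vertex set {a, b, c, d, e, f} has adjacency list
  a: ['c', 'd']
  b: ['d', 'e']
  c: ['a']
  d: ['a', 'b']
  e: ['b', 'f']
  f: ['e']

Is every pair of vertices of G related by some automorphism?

Automorphisms preserve degree, but G has vertices of degree 1 and vertices of degree 2; no automorphism maps one to the other, so G is not vertex-transitive.

No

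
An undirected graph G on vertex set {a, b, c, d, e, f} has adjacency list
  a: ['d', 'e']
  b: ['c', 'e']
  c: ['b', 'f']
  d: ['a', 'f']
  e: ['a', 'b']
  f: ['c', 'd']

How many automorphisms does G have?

12

Every vertex has degree 2 and the graph is connected, so G is the 6-cycle C_6. The automorphisms of the 6-cycle are exactly the symmetries of a regular 6-gon: the dihedral group D_6, |D_6| = 12.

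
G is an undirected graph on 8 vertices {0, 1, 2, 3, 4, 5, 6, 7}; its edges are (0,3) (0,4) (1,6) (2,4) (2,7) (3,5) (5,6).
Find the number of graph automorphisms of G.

The degree sequence is [2, 1, 2, 2, 2, 2, 2, 1]; the two degree-1 vertices 1 and 7 are the ends of a path, so G = P_8. A path has exactly one nontrivial symmetry — reversal — giving Aut(G) of order 2.

2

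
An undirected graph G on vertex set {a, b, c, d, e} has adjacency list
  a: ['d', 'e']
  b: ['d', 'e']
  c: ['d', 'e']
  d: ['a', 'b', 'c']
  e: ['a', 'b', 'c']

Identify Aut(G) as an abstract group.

The vertices split by degree into {d, e} (degree 3) and {a, b, c} (degree 2); every edge runs between the two parts, so G is the complete bipartite graph K_{2,3}. Automorphisms preserve the bipartition setwise (since the parts differ in size) and act as S_3 × S_2 within it; |Aut| = 12.

S_3 × S_2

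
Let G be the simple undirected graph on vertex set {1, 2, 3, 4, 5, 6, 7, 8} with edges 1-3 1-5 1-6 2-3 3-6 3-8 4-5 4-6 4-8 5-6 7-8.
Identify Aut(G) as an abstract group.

The degree sequence is [3, 1, 4, 3, 3, 4, 1, 3]. Checking the degree-preserving permutations of the vertex set shows that none except the identity preserves every edge, so Aut(G) is trivial.

{e}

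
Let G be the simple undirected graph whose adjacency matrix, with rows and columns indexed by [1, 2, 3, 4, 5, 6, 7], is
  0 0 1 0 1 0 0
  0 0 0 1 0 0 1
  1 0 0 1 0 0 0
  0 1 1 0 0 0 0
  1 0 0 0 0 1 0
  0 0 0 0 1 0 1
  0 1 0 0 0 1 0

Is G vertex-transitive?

Yes

Every vertex has degree 2 and the graph is connected, so G is the 7-cycle C_7. The automorphisms of the 7-cycle are exactly the symmetries of a regular 7-gon: the dihedral group D_7, |D_7| = 14. This group acts transitively on the 7 vertices.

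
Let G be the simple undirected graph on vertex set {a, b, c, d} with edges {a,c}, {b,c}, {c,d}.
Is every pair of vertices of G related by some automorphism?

Vertex c is the only vertex of degree 3, so every automorphism fixes it; G is not vertex-transitive.

No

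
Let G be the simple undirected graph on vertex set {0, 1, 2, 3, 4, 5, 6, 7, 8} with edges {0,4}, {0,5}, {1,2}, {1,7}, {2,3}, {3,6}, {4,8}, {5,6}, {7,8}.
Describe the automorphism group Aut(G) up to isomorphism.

G is 2-regular and connected on 9 vertices, i.e. the cycle C_9. C_9 has 9 rotations and 9 reflections, so Aut(C_9) ≅ D_9 of order 18.

the dihedral group of order 18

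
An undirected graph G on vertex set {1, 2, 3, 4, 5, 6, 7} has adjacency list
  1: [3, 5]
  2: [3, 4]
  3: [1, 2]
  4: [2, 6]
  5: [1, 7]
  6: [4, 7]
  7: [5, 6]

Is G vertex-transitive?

G is 2-regular and connected on 7 vertices, i.e. the cycle C_7. The automorphisms of the 7-cycle are exactly the symmetries of a regular 7-gon: the dihedral group D_7, |D_7| = 14. This group acts transitively on the 7 vertices.

Yes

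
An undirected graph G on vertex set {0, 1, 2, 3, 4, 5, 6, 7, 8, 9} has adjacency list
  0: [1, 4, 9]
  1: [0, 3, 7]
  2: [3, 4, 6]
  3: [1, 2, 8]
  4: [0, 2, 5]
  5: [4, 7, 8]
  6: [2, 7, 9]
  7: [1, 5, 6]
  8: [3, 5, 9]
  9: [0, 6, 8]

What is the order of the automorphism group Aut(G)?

120

G is 3-regular on 10 vertices with no triangles and no 4-cycles (girth 5): this is the Petersen graph. Viewing the Petersen graph as the Kneser graph K(5,2) — vertices are 2-subsets of {1,…,5}, edges join disjoint pairs — its automorphisms are exactly the permutations of the 5-element set, so Aut ≅ S_5 of order 120.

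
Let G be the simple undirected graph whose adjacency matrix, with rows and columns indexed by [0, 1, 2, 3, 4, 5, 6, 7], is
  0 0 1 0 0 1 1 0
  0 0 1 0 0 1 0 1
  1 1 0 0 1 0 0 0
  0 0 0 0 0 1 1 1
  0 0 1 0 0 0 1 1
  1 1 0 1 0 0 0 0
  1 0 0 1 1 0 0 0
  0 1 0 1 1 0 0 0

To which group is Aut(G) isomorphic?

Z_2^3 ⋊ S_3

G is 3-regular and bipartite on 2^3 = 8 vertices with girth 4; it is the hypercube graph Q_3. Aut(Q_3) consists of the signed permutations of the 3 coordinate axes: 3! permutations times 2^3 sign flips, so |Aut| = 2^3·3! = 48.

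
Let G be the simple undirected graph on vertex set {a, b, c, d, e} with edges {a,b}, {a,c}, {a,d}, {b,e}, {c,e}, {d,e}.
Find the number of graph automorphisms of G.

The vertices split by degree into {a, e} (degree 3) and {b, c, d} (degree 2); every edge runs between the two parts, so G is the complete bipartite graph K_{2,3}. Automorphisms preserve the bipartition setwise (since the parts differ in size) and act as S_2 × S_3 within it; |Aut| = 12.

12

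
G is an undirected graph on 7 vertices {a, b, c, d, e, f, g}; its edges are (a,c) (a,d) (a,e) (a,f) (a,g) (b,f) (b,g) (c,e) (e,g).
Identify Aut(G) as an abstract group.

The degree sequence is [5, 2, 2, 1, 3, 2, 3]. Checking the degree-preserving permutations of the vertex set shows that none except the identity preserves every edge, so Aut(G) is trivial.

the trivial group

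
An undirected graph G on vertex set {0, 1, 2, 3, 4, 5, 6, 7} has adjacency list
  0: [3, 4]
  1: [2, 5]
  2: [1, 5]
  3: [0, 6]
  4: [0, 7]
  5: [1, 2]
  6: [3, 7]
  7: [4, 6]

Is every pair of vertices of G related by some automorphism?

No

G has two connected components, {0, 3, 4, 6, 7} and {1, 2, 5}; each is 2-regular, so G = C_5 ⊔ C_3. The orbit of 0 under Aut(G) is {0, 3, 4, 6, 7}, which does not contain 1, so G is not vertex-transitive.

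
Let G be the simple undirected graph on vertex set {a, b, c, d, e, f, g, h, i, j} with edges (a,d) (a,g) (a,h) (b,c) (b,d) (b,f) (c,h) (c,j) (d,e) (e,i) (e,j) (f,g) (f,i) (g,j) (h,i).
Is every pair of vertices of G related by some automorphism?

G is 3-regular on 10 vertices with no triangles and no 4-cycles (girth 5): this is the Petersen graph. It is a classical fact that the Petersen graph has automorphism group S_5 (order 120), arising from its description as the Kneser graph K(5,2). Under this action every vertex can be carried to every other, so G is vertex-transitive.

Yes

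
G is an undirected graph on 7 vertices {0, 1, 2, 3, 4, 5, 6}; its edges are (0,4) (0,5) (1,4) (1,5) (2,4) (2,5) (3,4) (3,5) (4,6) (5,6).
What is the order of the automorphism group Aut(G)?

The vertices split by degree into {4, 5} (degree 5) and {0, 1, 2, 3, 6} (degree 2); every edge runs between the two parts, so G is the complete bipartite graph K_{2,5}. The parts have unequal sizes, so no automorphism swaps them; each part is permuted independently, giving S_5 × S_2 of order 5!·2! = 240.

240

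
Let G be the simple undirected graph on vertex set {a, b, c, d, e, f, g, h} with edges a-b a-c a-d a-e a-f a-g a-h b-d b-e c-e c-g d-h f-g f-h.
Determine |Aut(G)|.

Vertex a is the unique vertex of degree 7; the remaining 7 vertices each have degree 3 and induce a cycle, so G is the wheel on 8 vertices with hub a. Every automorphism fixes the hub and acts on the rim 7-cycle, so Aut(G) ≅ Aut(C_7) = D_7 of order 14.

14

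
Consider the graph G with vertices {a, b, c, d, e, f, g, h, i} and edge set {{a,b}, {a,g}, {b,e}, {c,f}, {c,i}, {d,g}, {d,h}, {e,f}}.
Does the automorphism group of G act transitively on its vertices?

Automorphisms preserve degree, but G has vertices of degree 1 and vertices of degree 2; no automorphism maps one to the other, so G is not vertex-transitive.

No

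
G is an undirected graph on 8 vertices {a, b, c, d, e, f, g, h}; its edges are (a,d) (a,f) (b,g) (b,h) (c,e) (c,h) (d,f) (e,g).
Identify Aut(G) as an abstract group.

G has two connected components, {b, c, e, g, h} and {a, d, f}; each is 2-regular, so G = C_5 ⊔ C_3. The components are non-isomorphic (different sizes), so Aut(G) = Aut(C_3) × Aut(C_5) = D_3 × D_5 of order 6·10 = 60.

D_3 × D_5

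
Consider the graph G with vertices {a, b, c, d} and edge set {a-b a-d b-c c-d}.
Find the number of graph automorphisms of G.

8

Every vertex has degree 2 and the graph is connected, so G is the 4-cycle C_4. The automorphisms of the 4-cycle are exactly the symmetries of a regular 4-gon: the dihedral group D_4, |D_4| = 8.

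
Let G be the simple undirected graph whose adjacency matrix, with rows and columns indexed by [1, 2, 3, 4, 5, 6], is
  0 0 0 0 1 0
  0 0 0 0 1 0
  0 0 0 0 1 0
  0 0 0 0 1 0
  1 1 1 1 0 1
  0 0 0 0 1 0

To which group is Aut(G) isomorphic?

Vertex 5 has degree 5 and every other vertex has degree 1, so G is the star K_{1,5} with centre 5. Any automorphism fixes the centre and permutes the 5 leaves freely, so Aut(G) ≅ S_5 of order 5! = 120.

the symmetric group on 5 letters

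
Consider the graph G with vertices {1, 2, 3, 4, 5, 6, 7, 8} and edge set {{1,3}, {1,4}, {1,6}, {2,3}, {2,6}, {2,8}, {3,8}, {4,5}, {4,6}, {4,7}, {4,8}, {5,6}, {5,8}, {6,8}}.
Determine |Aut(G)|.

The degree sequence is [3, 3, 3, 5, 3, 5, 1, 5]. Checking the degree-preserving permutations of the vertex set shows that none except the identity preserves every edge, so Aut(G) is trivial.

1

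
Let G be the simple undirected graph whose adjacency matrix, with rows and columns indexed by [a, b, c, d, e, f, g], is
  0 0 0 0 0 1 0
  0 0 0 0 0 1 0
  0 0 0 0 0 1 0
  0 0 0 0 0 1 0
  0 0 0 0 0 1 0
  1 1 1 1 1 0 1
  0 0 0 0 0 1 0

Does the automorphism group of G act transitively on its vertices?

Vertex f is the only vertex of degree 6, so every automorphism fixes it; G is not vertex-transitive.

No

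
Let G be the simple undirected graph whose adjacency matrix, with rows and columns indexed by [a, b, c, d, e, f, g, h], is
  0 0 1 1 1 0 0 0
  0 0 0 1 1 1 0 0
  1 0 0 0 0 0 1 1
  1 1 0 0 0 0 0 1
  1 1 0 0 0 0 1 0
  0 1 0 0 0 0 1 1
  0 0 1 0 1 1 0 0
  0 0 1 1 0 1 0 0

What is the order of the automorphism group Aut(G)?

G is 3-regular and bipartite on 2^3 = 8 vertices with girth 4; it is the hypercube graph Q_3. Aut(Q_3) consists of the signed permutations of the 3 coordinate axes: 3! permutations times 2^3 sign flips, so |Aut| = 2^3·3! = 48.

48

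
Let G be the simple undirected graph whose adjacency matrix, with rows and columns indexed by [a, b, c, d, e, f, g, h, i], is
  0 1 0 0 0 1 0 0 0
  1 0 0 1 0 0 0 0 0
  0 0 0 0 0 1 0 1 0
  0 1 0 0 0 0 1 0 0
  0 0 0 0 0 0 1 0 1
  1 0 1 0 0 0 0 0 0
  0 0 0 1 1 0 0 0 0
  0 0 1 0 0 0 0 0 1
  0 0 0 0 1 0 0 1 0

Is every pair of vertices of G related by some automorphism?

Yes

Every vertex has degree 2 and the graph is connected, so G is the 9-cycle C_9. C_9 has 9 rotations and 9 reflections, so Aut(C_9) ≅ D_9 of order 18. This group acts transitively on the 9 vertices.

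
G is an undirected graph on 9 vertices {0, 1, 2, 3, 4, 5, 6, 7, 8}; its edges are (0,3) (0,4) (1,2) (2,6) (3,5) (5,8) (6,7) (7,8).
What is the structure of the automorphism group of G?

C_2

The degree sequence is [2, 1, 2, 2, 1, 2, 2, 2, 2]; the two degree-1 vertices 1 and 4 are the ends of a path, so G = P_9. A path has exactly one nontrivial symmetry — reversal — giving Aut(G) of order 2.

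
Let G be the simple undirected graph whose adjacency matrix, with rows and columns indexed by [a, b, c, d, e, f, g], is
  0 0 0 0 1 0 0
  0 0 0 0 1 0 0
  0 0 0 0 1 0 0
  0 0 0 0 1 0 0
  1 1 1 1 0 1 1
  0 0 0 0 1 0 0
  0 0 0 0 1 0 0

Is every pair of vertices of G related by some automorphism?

No

Vertex e is the only vertex of degree 6, so every automorphism fixes it; G is not vertex-transitive.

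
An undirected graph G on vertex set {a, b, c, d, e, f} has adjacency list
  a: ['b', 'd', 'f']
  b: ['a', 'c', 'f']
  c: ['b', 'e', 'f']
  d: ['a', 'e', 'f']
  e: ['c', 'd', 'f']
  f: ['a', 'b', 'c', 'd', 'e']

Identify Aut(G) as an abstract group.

D_5

Vertex f is the unique vertex of degree 5; the remaining 5 vertices each have degree 3 and induce a cycle, so G is the wheel on 6 vertices with hub f. Every automorphism fixes the hub and acts on the rim 5-cycle, so Aut(G) ≅ Aut(C_5) = D_5 of order 10.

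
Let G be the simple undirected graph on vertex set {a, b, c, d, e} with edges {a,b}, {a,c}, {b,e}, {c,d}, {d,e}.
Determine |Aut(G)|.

10

G is 2-regular and connected on 5 vertices, i.e. the cycle C_5. The automorphisms of the 5-cycle are exactly the symmetries of a regular 5-gon: the dihedral group D_5, |D_5| = 10.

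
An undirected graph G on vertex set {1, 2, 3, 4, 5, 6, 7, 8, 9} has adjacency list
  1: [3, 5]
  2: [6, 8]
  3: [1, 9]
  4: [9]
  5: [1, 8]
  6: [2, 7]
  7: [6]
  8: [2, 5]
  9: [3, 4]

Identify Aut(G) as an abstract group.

The degree sequence is [2, 2, 2, 1, 2, 2, 1, 2, 2]; the two degree-1 vertices 4 and 7 are the ends of a path, so G = P_9. A path has exactly one nontrivial symmetry — reversal — giving Aut(G) of order 2.

C_2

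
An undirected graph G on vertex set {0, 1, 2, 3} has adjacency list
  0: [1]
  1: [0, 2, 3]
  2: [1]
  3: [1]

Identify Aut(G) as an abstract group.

S_3

Vertex 1 has degree 3 and every other vertex has degree 1, so G is the star K_{1,3} with centre 1. The 3 leaves are pairwise interchangeable while the centre is fixed, giving Aut(G) = S_3.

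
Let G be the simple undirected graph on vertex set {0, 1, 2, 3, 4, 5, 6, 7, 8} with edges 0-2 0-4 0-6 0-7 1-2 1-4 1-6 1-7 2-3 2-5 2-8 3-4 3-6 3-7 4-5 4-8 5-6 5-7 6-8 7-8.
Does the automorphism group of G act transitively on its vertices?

No

Automorphisms preserve degree, but G has vertices of degree 4 and vertices of degree 5; no automorphism maps one to the other, so G is not vertex-transitive.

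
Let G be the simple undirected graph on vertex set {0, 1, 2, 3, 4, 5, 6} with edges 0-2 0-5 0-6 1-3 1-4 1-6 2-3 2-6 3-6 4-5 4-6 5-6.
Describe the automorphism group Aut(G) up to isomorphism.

the dihedral group of order 12

Vertex 6 is the unique vertex of degree 6; the remaining 6 vertices each have degree 3 and induce a cycle, so G is the wheel on 7 vertices with hub 6. With the hub fixed, the remaining symmetry is that of the rim cycle C_6, giving the dihedral group D_6.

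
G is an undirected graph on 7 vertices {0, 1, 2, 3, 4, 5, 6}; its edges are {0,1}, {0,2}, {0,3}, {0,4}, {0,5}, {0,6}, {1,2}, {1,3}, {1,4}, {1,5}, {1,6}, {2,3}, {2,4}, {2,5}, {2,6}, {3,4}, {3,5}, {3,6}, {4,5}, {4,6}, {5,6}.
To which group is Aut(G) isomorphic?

All 7 vertices are pairwise adjacent: G = K_7. Any permutation of the 7 vertices preserves K_7, so Aut(K_7) = S_7 of order 7! = 5040.

the symmetric group on 7 letters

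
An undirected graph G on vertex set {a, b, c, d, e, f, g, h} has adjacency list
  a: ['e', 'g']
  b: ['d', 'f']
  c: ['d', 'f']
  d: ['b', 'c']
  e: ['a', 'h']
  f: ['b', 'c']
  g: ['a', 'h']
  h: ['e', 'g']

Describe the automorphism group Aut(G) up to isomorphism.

D_4 ≀ Z_2

G has two connected components, {b, c, d, f} and {a, e, g, h}; each is 2-regular, so G = C_4 ⊔ C_4. With two isomorphic components, Aut(G) = Aut(C_4) ≀ S_2 = (D_4 × D_4) ⋊ Z_2: permute each cycle by D_4, then optionally swap the two cycles. Order 2·(2·4)² = 128.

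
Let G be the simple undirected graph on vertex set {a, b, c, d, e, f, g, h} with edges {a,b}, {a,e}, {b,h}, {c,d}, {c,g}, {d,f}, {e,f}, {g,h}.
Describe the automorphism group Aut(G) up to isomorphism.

the dihedral group of order 16

Every vertex has degree 2 and the graph is connected, so G is the 8-cycle C_8. C_8 has 8 rotations and 8 reflections, so Aut(C_8) ≅ D_8 of order 16.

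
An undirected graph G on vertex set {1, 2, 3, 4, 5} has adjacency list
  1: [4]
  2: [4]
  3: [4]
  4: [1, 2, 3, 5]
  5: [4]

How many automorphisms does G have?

Vertex 4 has degree 4 and every other vertex has degree 1, so G is the star K_{1,4} with centre 4. The 4 leaves are pairwise interchangeable while the centre is fixed, giving Aut(G) = S_4.

24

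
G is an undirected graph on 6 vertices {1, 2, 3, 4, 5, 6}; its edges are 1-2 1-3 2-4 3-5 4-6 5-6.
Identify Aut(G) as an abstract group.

G is 2-regular and connected on 6 vertices, i.e. the cycle C_6. C_6 has 6 rotations and 6 reflections, so Aut(C_6) ≅ D_6 of order 12.

D_6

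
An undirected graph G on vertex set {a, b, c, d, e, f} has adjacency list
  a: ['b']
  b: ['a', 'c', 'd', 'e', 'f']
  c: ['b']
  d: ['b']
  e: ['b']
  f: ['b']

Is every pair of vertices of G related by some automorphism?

No

Vertex b is the only vertex of degree 5, so every automorphism fixes it; G is not vertex-transitive.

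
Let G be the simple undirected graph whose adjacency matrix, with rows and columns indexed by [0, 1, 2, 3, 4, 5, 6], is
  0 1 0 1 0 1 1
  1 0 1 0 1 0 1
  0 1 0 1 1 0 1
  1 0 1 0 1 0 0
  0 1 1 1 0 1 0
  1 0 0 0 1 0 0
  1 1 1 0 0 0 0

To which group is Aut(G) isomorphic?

the trivial group

The degree sequence is [4, 4, 4, 3, 4, 2, 3]. Checking the degree-preserving permutations of the vertex set shows that none except the identity preserves every edge, so Aut(G) is trivial.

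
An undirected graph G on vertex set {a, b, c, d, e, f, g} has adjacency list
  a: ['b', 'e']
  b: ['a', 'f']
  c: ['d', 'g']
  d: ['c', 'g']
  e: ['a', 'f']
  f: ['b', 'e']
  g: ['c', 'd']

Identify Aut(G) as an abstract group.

G has two connected components, {a, b, e, f} and {c, d, g}; each is 2-regular, so G = C_4 ⊔ C_3. The components are non-isomorphic (different sizes), so Aut(G) = Aut(C_3) × Aut(C_4) = D_3 × D_4 of order 6·8 = 48.

D_3 × D_4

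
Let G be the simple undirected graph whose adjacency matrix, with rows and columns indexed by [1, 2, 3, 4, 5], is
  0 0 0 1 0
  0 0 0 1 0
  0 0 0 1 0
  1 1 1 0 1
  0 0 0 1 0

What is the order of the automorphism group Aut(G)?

24

Vertex 4 has degree 4 and every other vertex has degree 1, so G is the star K_{1,4} with centre 4. The 4 leaves are pairwise interchangeable while the centre is fixed, giving Aut(G) = S_4.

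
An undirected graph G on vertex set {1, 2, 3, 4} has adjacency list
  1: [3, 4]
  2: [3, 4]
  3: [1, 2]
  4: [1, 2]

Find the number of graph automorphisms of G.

8

Every vertex has degree 2 and the graph is connected, so G is the 4-cycle C_4. The automorphisms of the 4-cycle are exactly the symmetries of a regular 4-gon: the dihedral group D_4, |D_4| = 8.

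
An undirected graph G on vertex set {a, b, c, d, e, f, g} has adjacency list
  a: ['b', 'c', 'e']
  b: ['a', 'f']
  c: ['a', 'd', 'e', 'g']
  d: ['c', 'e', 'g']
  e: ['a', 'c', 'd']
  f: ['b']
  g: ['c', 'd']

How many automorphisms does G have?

The degree sequence is [3, 2, 4, 3, 3, 1, 2]. Checking the degree-preserving permutations of the vertex set shows that none except the identity preserves every edge, so Aut(G) is trivial.

1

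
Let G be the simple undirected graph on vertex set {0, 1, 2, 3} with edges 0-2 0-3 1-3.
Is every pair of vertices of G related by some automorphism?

Automorphisms preserve degree, but G has vertices of degree 1 and vertices of degree 2; no automorphism maps one to the other, so G is not vertex-transitive.

No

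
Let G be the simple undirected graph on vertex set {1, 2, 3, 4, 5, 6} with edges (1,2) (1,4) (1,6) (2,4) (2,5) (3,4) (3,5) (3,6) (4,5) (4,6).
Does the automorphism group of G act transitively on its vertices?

No

Vertex 4 is the only vertex of degree 5, so every automorphism fixes it; G is not vertex-transitive.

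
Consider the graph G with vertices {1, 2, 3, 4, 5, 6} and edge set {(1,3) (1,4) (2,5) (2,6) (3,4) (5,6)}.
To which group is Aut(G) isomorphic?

G has two connected components, {2, 5, 6} and {1, 3, 4}; each is 2-regular, so G = C_3 ⊔ C_3. Aut of a disjoint union of two copies of C_3 is the wreath product D_3 ≀ Z_2, of order 2·6² = 72.

(D_3 × D_3) ⋊ Z_2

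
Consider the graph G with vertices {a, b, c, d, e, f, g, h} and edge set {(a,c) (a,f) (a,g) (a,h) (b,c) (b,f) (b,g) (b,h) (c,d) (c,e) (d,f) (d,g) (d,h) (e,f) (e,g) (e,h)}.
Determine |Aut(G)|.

1152

G is 4-regular and bipartite with parts {a, b, d, e} and {c, f, g, h} (each part is independent and every cross-pair is an edge), so G = K_{4,4}. Each part can be permuted independently (S_4 × S_4) and the two equal-size parts can also be swapped, giving (S_4 × S_4) ⋊ Z_2 of order 2·(4!)² = 1152.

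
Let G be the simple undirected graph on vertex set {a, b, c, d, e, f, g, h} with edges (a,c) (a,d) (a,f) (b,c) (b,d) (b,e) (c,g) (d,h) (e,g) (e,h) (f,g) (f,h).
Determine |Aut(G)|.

48

G is 3-regular and bipartite on 2^3 = 8 vertices with girth 4; it is the hypercube graph Q_3. The symmetry group of the 3-cube is the hyperoctahedral group B_3 = Z_2 ≀ S_3, of order 2^3·3! = 48.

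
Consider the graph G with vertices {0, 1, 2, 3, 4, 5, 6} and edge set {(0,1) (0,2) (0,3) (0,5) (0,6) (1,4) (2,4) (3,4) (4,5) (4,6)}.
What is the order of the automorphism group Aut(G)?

The vertices split by degree into {0, 4} (degree 5) and {1, 2, 3, 5, 6} (degree 2); every edge runs between the two parts, so G is the complete bipartite graph K_{2,5}. Automorphisms preserve the bipartition setwise (since the parts differ in size) and act as S_5 × S_2 within it; |Aut| = 240.

240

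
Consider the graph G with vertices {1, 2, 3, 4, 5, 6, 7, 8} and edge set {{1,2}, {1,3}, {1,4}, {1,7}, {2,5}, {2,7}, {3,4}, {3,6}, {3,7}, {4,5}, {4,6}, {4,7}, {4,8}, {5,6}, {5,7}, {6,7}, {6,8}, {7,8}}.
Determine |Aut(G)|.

1

Degrees alone do not determine every vertex (e.g. 1 and 3 both have degree 4), but their neighbour-degree multisets differ: N(1) has degrees [3, 4, 6, 7] while N(3) has degrees [4, 5, 6, 7]. Repeating this refinement separates all vertices, so the only automorphism is the identity.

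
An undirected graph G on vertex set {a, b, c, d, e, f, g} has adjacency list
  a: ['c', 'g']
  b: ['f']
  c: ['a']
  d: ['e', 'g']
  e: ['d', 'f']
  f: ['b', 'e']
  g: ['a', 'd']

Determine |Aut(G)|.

The degree sequence is [2, 1, 1, 2, 2, 2, 2]; the two degree-1 vertices b and c are the ends of a path, so G = P_7. The only nontrivial automorphism of a path is the end-to-end reflection, so Aut(G) ≅ Z_2.

2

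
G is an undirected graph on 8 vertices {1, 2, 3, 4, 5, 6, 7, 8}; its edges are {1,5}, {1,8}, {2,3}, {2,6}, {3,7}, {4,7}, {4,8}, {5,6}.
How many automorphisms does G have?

16

Every vertex has degree 2 and the graph is connected, so G is the 8-cycle C_8. C_8 has 8 rotations and 8 reflections, so Aut(C_8) ≅ D_8 of order 16.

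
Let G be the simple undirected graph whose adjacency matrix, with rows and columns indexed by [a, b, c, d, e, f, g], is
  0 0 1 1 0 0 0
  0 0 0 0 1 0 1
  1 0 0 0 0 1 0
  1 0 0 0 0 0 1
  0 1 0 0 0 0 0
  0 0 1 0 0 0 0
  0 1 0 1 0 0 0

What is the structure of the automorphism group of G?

the cyclic group of order 2

The degree sequence is [2, 2, 2, 2, 1, 1, 2]; the two degree-1 vertices e and f are the ends of a path, so G = P_7. A path has exactly one nontrivial symmetry — reversal — giving Aut(G) of order 2.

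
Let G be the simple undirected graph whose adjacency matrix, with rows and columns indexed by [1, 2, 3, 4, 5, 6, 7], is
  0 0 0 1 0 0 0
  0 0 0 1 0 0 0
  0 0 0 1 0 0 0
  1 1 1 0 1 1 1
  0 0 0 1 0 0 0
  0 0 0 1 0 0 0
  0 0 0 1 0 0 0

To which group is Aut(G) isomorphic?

S_6

Vertex 4 has degree 6 and every other vertex has degree 1, so G is the star K_{1,6} with centre 4. The 6 leaves are pairwise interchangeable while the centre is fixed, giving Aut(G) = S_6.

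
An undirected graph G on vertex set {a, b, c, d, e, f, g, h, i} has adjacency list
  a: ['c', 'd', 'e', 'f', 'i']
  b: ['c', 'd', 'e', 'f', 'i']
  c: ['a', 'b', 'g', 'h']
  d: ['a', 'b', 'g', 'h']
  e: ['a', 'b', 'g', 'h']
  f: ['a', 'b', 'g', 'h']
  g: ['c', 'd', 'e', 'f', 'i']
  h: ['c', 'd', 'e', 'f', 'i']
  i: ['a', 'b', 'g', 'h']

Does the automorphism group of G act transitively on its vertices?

No

Automorphisms preserve degree, but G has vertices of degree 4 and vertices of degree 5; no automorphism maps one to the other, so G is not vertex-transitive.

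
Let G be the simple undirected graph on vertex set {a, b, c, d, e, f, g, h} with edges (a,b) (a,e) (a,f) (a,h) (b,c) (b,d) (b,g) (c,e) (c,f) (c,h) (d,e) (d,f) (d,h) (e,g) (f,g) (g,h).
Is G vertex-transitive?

Yes

G is 4-regular and bipartite with parts {a, c, d, g} and {b, e, f, h} (each part is independent and every cross-pair is an edge), so G = K_{4,4}. Each part can be permuted independently (S_4 × S_4) and the two equal-size parts can also be swapped, giving (S_4 × S_4) ⋊ Z_2 of order 2·(4!)² = 1152. This group acts transitively on the 8 vertices.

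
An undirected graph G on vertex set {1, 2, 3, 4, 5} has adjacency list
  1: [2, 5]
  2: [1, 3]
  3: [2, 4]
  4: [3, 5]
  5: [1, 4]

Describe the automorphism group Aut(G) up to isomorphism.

G is 2-regular and connected on 5 vertices, i.e. the cycle C_5. C_5 has 5 rotations and 5 reflections, so Aut(C_5) ≅ D_5 of order 10.

the dihedral group of order 10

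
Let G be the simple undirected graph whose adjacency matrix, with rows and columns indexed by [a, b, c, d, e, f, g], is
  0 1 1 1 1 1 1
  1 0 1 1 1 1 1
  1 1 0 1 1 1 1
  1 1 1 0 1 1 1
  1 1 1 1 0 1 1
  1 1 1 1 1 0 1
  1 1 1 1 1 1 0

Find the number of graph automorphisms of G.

5040

All 7 vertices are pairwise adjacent: G = K_7. Every bijection on the vertex set is an automorphism of K_7; hence Aut(K_7) ≅ S_7, order 5040.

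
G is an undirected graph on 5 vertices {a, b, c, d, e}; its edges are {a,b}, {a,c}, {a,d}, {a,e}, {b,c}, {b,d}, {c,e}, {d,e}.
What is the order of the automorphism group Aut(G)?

8

Vertex a is the unique vertex of degree 4; the remaining 4 vertices each have degree 3 and induce a cycle, so G is the wheel on 5 vertices with hub a. Every automorphism fixes the hub and acts on the rim 4-cycle, so Aut(G) ≅ Aut(C_4) = D_4 of order 8.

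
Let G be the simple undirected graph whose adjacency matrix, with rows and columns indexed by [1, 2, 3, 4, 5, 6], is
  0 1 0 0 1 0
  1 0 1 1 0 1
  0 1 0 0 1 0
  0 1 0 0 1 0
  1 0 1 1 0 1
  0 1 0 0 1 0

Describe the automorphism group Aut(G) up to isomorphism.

The vertices split by degree into {2, 5} (degree 4) and {1, 3, 4, 6} (degree 2); every edge runs between the two parts, so G is the complete bipartite graph K_{2,4}. Automorphisms preserve the bipartition setwise (since the parts differ in size) and act as S_4 × S_2 within it; |Aut| = 48.

S_4 × S_2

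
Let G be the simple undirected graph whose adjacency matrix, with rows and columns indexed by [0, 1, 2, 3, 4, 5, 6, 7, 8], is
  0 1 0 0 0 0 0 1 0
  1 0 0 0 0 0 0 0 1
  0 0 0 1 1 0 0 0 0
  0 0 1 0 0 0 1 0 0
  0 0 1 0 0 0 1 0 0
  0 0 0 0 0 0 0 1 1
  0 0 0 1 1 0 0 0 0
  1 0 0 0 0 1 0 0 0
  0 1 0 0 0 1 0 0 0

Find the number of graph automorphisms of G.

80

G has two connected components, {0, 1, 5, 7, 8} and {2, 3, 4, 6}; each is 2-regular, so G = C_5 ⊔ C_4. No automorphism exchanges components of different sizes, hence Aut(G) is the direct product D_4 × D_5, order 80.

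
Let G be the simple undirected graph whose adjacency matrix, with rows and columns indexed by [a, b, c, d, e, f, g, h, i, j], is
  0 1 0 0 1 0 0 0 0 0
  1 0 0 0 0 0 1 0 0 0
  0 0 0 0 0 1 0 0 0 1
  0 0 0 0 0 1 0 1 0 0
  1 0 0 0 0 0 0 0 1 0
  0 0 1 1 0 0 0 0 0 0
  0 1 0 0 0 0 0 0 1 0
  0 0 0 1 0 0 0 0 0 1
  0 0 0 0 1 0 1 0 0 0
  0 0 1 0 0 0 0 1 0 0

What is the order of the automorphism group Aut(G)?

200

G has two connected components, {c, d, f, h, j} and {a, b, e, g, i}; each is 2-regular, so G = C_5 ⊔ C_5. With two isomorphic components, Aut(G) = Aut(C_5) ≀ S_2 = (D_5 × D_5) ⋊ Z_2: permute each cycle by D_5, then optionally swap the two cycles. Order 2·(2·5)² = 200.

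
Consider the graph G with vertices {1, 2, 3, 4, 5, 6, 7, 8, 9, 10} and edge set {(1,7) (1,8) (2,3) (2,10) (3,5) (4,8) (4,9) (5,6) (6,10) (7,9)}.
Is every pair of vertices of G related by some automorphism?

Yes

G has two connected components, {2, 3, 5, 6, 10} and {1, 4, 7, 8, 9}; each is 2-regular, so G = C_5 ⊔ C_5. Aut of a disjoint union of two copies of C_5 is the wreath product D_5 ≀ Z_2, of order 2·10² = 200. Under this action every vertex can be carried to every other, so G is vertex-transitive.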